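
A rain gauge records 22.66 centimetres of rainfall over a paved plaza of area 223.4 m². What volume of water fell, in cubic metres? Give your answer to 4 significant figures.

Depth: 22.66 cm × 10 = 226.6 mm.
1 mm over 1 m² is 1 L, so volume = 226.6 × 223.4 = 50622.44 L = 50.62 m³.

50.62 cubic metres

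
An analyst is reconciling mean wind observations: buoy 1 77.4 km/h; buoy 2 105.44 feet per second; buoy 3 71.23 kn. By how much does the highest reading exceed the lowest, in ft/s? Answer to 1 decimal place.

49.7 ft/s

buoy 1: 77.4 km/h = 70.538 ft/s.
buoy 3: 71.23 kt = 120.223 ft/s.
Spread: 120.223 − 70.538 = 49.7 ft/s.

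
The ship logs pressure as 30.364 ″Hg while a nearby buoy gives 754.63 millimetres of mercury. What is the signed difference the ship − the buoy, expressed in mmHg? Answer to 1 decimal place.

the ship: 30.364 inHg = 771.246 mmHg.
Difference: 771.246 − 754.630 = 16.6 mmHg.

16.6 mmHg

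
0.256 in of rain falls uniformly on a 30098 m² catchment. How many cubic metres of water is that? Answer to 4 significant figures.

Depth: 0.256 in × 25.4 = 6.5024 mm.
1 mm over 1 m² is 1 L, so volume = 6.5024 × 30098 = 195709.24 L = 195.7 m³.

195.7 cubic metres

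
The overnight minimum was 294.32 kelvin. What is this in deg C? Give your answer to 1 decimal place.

21.2 °C

°C = 294.32 − 273.15 = 21.2 °C.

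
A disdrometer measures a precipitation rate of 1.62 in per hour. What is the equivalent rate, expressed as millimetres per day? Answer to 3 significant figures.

1.62 in/hour × 25.4 mm/in × 24 hour/day = 988 mm/day.

988 mm/day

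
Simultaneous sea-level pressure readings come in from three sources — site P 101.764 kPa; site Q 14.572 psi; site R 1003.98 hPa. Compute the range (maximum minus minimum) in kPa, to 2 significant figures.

site Q: 14.572 psi = 100.470 kPa.
site R: 1003.98 hPa = 100.398 kPa.
Spread: 101.764 − 100.398 = 1.4 kPa.

1.4 kPa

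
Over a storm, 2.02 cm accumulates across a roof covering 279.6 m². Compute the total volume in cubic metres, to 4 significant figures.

5.648 cubic metres

Depth: 2.02 cm × 10 = 20.2 mm.
1 mm over 1 m² is 1 L, so volume = 20.2 × 279.6 = 5647.92 L = 5.648 m³.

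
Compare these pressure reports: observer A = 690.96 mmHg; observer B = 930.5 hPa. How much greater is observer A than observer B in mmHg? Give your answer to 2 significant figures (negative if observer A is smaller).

observer B: 930.5 hPa = 697.932 mmHg.
Difference: 690.960 − 697.932 = -7.0 mmHg.

-7.0 mmHg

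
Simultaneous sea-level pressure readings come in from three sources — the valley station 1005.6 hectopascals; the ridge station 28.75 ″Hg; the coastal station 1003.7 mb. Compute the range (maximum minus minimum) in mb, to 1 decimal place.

the valley station: 1005.6 hPa = 1005.600 mb.
the ridge station: 28.75 inHg = 973.587 mb.
Spread: 1005.600 − 973.587 = 32.0 mb.

32.0 mb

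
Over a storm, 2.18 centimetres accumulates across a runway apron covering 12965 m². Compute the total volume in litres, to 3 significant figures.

283000 litres

Depth: 2.18 cm × 10 = 21.8 mm.
1 mm over 1 m² is 1 L, so volume = 21.8 × 12965 = 282637 L ≈ 283000 L.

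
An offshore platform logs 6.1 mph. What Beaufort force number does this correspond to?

Beaufort force 2

6.1 mph = 2.7 m/s, which is Beaufort 2 (light breeze, 1.6–3.3 m/s).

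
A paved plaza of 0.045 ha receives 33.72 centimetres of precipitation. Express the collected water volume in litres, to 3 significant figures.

152000 litres

Depth: 33.72 cm × 10 = 337.2 mm.
Area: 0.045 ha = 450 m².
1 mm over 1 m² is 1 L, so volume = 337.2 × 450 = 151740 L ≈ 152000 L.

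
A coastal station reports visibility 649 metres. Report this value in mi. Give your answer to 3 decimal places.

1 m = 0.000621371 SM, so 649 × 0.000621371 = 0.403 SM.

0.403 SM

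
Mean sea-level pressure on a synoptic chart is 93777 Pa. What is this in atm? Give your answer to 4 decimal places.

1 Pa = 9.86923e-06 atm, so 93777 × 9.86923e-06 = 0.9255 atm.

0.9255 atm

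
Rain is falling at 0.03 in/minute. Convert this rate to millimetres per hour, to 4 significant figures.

45.72 mm/hour

0.03 in/minute × 25.4 mm/in × 60 minute/hour = 45.72 mm/hour.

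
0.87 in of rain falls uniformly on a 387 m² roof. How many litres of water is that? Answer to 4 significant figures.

Depth: 0.87 in × 25.4 = 22.098 mm.
1 mm over 1 m² is 1 L, so volume = 22.098 × 387 = 8551.926 L ≈ 8552 L.

8552 litres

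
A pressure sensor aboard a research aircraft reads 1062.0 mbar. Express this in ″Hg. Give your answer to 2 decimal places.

31.36 inHg

1 mb = 0.02953 inHg, so 1062.0 × 0.02953 = 31.36 inHg.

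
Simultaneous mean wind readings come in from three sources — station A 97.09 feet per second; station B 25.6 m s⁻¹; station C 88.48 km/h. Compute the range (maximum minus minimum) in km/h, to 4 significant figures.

18.05 km/h

station A: 97.09 ft/s = 106.5349 km/h.
station B: 25.6 m/s = 92.1600 km/h.
Spread: 106.5349 − 88.4800 = 18.05 km/h.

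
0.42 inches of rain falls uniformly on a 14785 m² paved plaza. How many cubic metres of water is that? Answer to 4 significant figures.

Depth: 0.42 in × 25.4 = 10.668 mm.
1 mm over 1 m² is 1 L, so volume = 10.668 × 14785 = 157726.38 L = 157.7 m³.

157.7 cubic metres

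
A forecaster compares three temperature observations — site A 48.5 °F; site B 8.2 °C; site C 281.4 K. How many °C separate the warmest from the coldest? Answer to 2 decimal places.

0.97 °C

site A: 48.5 °F = 9.167 °C.
site C: 281.4 K = 8.250 °C.
Spread: 9.167 − 8.200 = 0.967 °C.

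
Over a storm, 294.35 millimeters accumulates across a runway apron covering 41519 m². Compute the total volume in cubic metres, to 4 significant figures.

1 mm over 1 m² is 1 L, so volume = 294.35 × 41519 = 12221118 L = 12220 m³.

12220 cubic metres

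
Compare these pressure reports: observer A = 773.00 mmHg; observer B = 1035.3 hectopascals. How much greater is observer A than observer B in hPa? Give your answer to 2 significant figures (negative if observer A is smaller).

-4.7 hPa

observer A: 773.00 mmHg = 1030.582 hPa.
Difference: 1030.582 − 1035.300 = -4.7 hPa.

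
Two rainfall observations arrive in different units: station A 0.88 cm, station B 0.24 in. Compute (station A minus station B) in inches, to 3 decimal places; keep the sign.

0.106 in

station A: 0.88 cm = 0.34646 in.
Difference: 0.34646 − 0.24000 = 0.106 in.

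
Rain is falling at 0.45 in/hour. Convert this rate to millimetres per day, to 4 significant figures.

0.45 in/hour × 25.4 mm/in × 24 hour/day = 274.3 mm/day.

274.3 mm/day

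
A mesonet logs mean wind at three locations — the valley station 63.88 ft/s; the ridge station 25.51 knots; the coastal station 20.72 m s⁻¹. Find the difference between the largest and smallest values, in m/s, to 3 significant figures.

7.60 m/s

the valley station: 63.88 ft/s = 19.4706 m/s.
the ridge station: 25.51 kt = 13.1235 m/s.
Spread: 20.7200 − 13.1235 = 7.60 m/s.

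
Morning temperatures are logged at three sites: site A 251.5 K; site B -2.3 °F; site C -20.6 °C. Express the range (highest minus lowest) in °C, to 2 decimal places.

site A: 251.5 K = -21.650 °C.
site B: -2.3 °F = -19.056 °C.
Spread: (-19.056) − (-21.650) = 2.594 °C.

2.59 °C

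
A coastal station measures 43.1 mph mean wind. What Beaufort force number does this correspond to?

Beaufort force 8

43.1 mph = 19.3 m/s, which is Beaufort 8 (gale, 17.2–20.7 m/s).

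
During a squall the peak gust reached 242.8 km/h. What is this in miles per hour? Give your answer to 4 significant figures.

150.9 mph

1 km/h = 0.621371 mph, so 242.8 × 0.621371 = 150.9 mph.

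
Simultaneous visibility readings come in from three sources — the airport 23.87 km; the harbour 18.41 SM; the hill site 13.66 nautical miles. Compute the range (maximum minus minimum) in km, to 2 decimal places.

5.76 km

the harbour: 18.41 SM = 29.6280 km.
the hill site: 13.66 nmi = 25.2983 km.
Spread: 29.6280 − 23.8700 = 5.76 km.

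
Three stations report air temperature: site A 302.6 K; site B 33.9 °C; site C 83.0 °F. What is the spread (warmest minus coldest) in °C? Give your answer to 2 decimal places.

site A: 302.6 K = 29.450 °C.
site C: 83.0 °F = 28.333 °C.
Spread: 33.900 − 28.333 = 5.567 °C.

5.57 °C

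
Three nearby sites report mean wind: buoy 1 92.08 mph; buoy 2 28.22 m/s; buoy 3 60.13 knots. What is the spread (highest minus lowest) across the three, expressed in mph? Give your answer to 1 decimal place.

29.0 mph

buoy 2: 28.22 m/s = 63.126 mph.
buoy 3: 60.13 kt = 69.196 mph.
Spread: 92.080 − 63.126 = 29.0 mph.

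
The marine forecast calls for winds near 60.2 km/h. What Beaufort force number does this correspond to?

Beaufort force 7

60.2 km/h = 16.7 m/s, which is Beaufort 7 (near gale, 13.9–17.1 m/s).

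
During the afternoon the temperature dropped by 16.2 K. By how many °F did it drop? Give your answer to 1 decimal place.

A change of 1 °C equals a change of 1.8 °F: Δ°F = 16.2 × 1.8 = 29.2 °F.

29.2 °F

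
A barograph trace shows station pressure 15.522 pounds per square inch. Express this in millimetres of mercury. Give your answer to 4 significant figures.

1 psi = 51.7149 mmHg, so 15.522 × 51.7149 = 802.7 mmHg.

802.7 mmHg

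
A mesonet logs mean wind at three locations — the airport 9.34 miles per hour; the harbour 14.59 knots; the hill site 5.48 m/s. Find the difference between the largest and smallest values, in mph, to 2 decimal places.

7.45 mph

the harbour: 14.59 kt = 16.7899 mph.
the hill site: 5.48 m/s = 12.2584 mph.
Spread: 16.7899 − 9.3400 = 7.45 mph.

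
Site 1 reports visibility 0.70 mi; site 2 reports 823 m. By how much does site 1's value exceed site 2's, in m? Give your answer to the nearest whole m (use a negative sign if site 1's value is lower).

site 1: 0.70 SM = 1126.54 m.
Difference: 1126.54 − 823.00 = 304 m.

304 m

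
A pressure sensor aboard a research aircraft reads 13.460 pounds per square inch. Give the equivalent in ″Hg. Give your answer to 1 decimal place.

27.4 inHg

1 psi = 2.03602 inHg, so 13.460 × 2.03602 = 27.4 inHg.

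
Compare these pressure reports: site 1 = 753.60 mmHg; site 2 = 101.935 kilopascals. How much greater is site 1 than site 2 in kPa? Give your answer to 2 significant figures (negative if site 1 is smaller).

-1.5 kPa

site 1: 753.60 mmHg = 100.472 kPa.
Difference: 100.472 − 101.935 = -1.5 kPa.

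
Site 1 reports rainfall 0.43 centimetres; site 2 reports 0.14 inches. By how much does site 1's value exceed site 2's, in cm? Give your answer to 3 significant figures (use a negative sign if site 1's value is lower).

0.0744 cm

site 2: 0.14 in = 0.355600 cm.
Difference: 0.430000 − 0.355600 = 0.0744 cm.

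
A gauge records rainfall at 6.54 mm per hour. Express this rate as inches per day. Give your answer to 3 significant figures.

6.18 in/day

6.54 mm/hour × 0.0393701 in/mm × 24 hour/day = 6.18 in/day.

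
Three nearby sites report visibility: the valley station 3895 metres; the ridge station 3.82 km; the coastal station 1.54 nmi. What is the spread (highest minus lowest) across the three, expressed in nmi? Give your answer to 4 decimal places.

the valley station: 3895 m = 2.103132 nmi.
the ridge station: 3.82 km = 2.062635 nmi.
Spread: 2.103132 − 1.540000 = 0.5631 nmi.

0.5631 nmi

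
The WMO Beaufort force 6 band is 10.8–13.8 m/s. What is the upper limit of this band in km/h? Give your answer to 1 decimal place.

49.7 km/h

10.8–13.8 m/s × 3.6 = 38.9–49.7 km/h.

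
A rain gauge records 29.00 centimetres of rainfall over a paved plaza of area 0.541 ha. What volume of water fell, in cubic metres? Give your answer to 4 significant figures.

1569 cubic metres

Depth: 29.00 cm × 10 = 290 mm.
Area: 0.541 ha = 5410 m².
1 mm over 1 m² is 1 L, so volume = 290 × 5410 = 1568900 L = 1569 m³.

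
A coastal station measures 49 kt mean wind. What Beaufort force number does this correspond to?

49 kt lies in the Beaufort 10 band (storm, 48–55 kt).

Beaufort force 10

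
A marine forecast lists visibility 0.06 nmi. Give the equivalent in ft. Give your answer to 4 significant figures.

364.6 ft

1 nmi = 6076.12 ft, so 0.06 × 6076.12 = 364.6 ft.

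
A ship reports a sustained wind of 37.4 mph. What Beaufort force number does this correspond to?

Beaufort force 7

37.4 mph = 16.7 m/s, which is Beaufort 7 (near gale, 13.9–17.1 m/s).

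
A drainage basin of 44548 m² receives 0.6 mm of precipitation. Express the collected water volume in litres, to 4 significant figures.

1 mm over 1 m² is 1 L, so volume = 0.6 × 44548 = 26728.8 L ≈ 26730 L.

26730 litres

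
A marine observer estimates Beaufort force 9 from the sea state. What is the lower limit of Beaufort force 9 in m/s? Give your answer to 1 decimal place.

Beaufort 9 (strong gale) spans 20.8–24.4 m/s.

20.8 m/s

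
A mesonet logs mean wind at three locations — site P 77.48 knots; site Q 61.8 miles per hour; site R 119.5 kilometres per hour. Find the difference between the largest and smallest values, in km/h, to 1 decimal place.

site P: 77.48 kt = 143.493 km/h.
site Q: 61.8 mph = 99.457 km/h.
Spread: 143.493 − 99.457 = 44.0 km/h.

44.0 km/h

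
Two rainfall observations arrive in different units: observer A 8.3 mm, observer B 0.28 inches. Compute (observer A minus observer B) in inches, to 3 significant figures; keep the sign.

observer A: 8.3 mm = 0.326772 in.
Difference: 0.326772 − 0.280000 = 0.0468 in.

0.0468 in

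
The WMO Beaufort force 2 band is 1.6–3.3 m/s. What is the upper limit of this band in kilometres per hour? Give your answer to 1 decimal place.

11.9 km/h

1.6–3.3 m/s × 3.6 = 5.8–11.9 km/h.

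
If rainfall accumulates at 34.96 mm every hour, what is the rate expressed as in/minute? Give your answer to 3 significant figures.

34.96 mm/hour × 0.0393701 in/mm × 0.0166667 hour/minute = 0.0229 in/minute.

0.0229 in/minute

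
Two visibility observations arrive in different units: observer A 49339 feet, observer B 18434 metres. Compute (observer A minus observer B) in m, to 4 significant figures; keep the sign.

-3395 m

observer A: 49339 ft = 15038.53 m.
Difference: 15038.53 − 18434.00 = -3395 m.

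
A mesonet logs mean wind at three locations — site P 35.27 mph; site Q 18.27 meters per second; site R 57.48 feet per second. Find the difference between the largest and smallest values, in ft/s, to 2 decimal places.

8.21 ft/s

site P: 35.27 mph = 51.7293 ft/s.
site Q: 18.27 m/s = 59.9409 ft/s.
Spread: 59.9409 − 51.7293 = 8.21 ft/s.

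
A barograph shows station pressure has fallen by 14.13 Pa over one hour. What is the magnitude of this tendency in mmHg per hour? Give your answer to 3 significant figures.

0.106 mmHg per hour

14.13 Pa / 1 h × 0.00750062 mmHg/Pa = 0.106 mmHg/h.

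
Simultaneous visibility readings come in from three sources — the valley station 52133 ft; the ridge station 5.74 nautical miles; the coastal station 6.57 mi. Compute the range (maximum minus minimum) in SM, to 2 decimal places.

3.30 SM

the valley station: 52133 ft = 9.8737 SM.
the ridge station: 5.74 nmi = 6.6055 SM.
Spread: 9.8737 − 6.5700 = 3.30 SM.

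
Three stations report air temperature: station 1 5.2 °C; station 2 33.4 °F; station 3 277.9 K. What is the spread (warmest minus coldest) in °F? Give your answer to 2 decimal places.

7.96 °F

station 2: 33.4 °F = 0.778 °C.
station 3: 277.9 K = 4.750 °C.
Spread: 5.200 − 0.778 = 4.422 °C = 7.96 °F.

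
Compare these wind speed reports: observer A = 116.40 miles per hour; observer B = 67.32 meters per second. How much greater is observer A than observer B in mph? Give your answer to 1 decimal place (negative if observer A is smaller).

observer B: 67.32 m/s = 150.591 mph.
Difference: 116.400 − 150.591 = -34.2 mph.

-34.2 mph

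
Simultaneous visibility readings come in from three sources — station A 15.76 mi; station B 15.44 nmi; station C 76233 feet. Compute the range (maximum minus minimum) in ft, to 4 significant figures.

17580 ft

station A: 15.76 SM = 83212.80 ft.
station B: 15.44 nmi = 93815.22 ft.
Spread: 93815.22 − 76233.00 = 17580 ft.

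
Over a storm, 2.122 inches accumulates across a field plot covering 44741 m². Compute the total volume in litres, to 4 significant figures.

2411000 litres

Depth: 2.122 in × 25.4 = 53.8988 mm.
1 mm over 1 m² is 1 L, so volume = 53.8988 × 44741 = 2411486.2 L ≈ 2411000 L.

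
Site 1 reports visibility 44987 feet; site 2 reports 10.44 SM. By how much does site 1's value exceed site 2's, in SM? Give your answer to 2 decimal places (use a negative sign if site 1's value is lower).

site 1: 44987 ft = 8.5203 SM.
Difference: 8.5203 − 10.4400 = -1.92 SM.

-1.92 SM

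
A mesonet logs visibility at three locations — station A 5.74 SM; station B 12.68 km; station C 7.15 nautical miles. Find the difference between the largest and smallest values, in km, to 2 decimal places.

4.00 km

station A: 5.74 SM = 9.2376 km.
station C: 7.15 nmi = 13.2418 km.
Spread: 13.2418 − 9.2376 = 4.00 km.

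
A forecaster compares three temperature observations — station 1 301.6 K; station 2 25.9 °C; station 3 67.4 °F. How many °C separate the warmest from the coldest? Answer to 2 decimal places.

station 1: 301.6 K = 28.450 °C.
station 3: 67.4 °F = 19.667 °C.
Spread: 28.450 − 19.667 = 8.783 °C.

8.78 °C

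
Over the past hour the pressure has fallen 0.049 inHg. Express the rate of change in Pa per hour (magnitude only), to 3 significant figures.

166 Pa per hour

0.049 inHg / 1 h × 3386.39 Pa/inHg = 166 Pa/h.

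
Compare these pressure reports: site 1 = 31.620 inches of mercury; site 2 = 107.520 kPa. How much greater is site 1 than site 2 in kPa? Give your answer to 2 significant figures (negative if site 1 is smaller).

-0.44 kPa

site 1: 31.620 inHg = 107.0776 kPa.
Difference: 107.0776 − 107.5200 = -0.44 kPa.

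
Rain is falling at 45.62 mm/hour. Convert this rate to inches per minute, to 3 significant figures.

0.0299 in/minute

45.62 mm/hour × 0.0393701 in/mm × 0.0166667 hour/minute = 0.0299 in/minute.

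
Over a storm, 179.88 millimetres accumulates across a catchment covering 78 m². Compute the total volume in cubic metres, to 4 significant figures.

14.03 cubic metres

1 mm over 1 m² is 1 L, so volume = 179.88 × 78 = 14030.64 L = 14.03 m³.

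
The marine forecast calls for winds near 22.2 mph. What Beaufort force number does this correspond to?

Beaufort force 5

22.2 mph = 9.9 m/s, which is Beaufort 5 (fresh breeze, 8.0–10.7 m/s).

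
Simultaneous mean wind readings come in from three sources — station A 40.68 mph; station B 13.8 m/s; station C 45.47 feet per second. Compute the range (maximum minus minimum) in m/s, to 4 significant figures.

4.386 m/s

station A: 40.68 mph = 18.18559 m/s.
station C: 45.47 ft/s = 13.85926 m/s.
Spread: 18.18559 − 13.80000 = 4.386 m/s.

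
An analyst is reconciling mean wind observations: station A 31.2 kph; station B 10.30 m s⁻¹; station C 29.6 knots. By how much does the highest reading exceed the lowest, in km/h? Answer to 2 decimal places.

23.62 km/h

station B: 10.30 m/s = 37.0800 km/h.
station C: 29.6 kt = 54.8192 km/h.
Spread: 54.8192 − 31.2000 = 23.62 km/h.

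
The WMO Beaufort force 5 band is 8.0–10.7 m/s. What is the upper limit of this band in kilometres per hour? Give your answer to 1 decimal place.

8.0–10.7 m/s × 3.6 = 28.8–38.5 km/h.

38.5 km/h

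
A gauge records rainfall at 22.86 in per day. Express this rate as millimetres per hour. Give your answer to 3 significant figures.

24.2 mm/hour

22.86 in/day × 25.4 mm/in × 0.0416667 day/hour = 24.2 mm/hour.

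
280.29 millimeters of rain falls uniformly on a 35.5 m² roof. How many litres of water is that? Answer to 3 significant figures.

9950 litres

1 mm over 1 m² is 1 L, so volume = 280.29 × 35.5 = 9950.295 L ≈ 9950 L.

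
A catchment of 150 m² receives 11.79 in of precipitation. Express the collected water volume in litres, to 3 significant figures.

44900 litres

Depth: 11.79 in × 25.4 = 299.466 mm.
1 mm over 1 m² is 1 L, so volume = 299.466 × 150 = 44919.9 L ≈ 44900 L.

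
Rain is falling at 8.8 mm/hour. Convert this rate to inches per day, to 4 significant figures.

8.315 in/day

8.8 mm/hour × 0.0393701 in/mm × 24 hour/day = 8.315 in/day.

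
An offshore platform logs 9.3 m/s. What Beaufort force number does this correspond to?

9.3 m/s lies in the Beaufort 5 band (fresh breeze, 8.0–10.7 m/s).

Beaufort force 5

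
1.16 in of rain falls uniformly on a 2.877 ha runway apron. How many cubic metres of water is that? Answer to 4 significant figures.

847.7 cubic metres

Depth: 1.16 in × 25.4 = 29.464 mm.
Area: 2.877 ha = 28770 m².
1 mm over 1 m² is 1 L, so volume = 29.464 × 28770 = 847679.28 L = 847.7 m³.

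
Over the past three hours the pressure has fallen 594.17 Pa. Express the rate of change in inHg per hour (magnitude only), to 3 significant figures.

0.0585 inHg per hour

594.17 Pa / 3 h × 0.0002953 inHg/Pa = 0.0585 inHg/h.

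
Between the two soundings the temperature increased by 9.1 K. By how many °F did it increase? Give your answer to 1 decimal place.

16.4 °F

A change of 1 °C equals a change of 1.8 °F: Δ°F = 9.1 × 1.8 = 16.4 °F.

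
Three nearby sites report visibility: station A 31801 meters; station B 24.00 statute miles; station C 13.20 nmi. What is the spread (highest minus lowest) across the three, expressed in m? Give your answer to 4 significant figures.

14180 m

station B: 24.00 SM = 38624.26 m.
station C: 13.20 nmi = 24446.40 m.
Spread: 38624.26 − 24446.40 = 14180 m.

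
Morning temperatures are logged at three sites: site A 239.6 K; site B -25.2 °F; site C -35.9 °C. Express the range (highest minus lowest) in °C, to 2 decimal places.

site A: 239.6 K = -33.550 °C.
site B: -25.2 °F = -31.778 °C.
Spread: (-31.778) − (-35.900) = 4.122 °C.

4.12 °C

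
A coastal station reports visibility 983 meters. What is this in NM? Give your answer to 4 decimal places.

0.5308 nmi

1 m = 0.000539957 nmi, so 983 × 0.000539957 = 0.5308 nmi.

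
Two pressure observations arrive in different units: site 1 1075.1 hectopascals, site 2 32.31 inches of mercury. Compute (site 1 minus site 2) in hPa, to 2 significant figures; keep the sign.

-19 hPa

site 2: 32.31 inHg = 1094.14 hPa.
Difference: 1075.10 − 1094.14 = -19 hPa.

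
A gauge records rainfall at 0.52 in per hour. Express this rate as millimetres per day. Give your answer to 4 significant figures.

317.0 mm/day

0.52 in/hour × 25.4 mm/in × 24 hour/day = 317.0 mm/day.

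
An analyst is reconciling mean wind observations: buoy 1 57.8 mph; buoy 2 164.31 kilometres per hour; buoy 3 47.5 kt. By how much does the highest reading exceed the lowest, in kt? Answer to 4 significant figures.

buoy 1: 57.8 mph = 50.2268 kt.
buoy 2: 164.31 km/h = 88.7203 kt.
Spread: 88.7203 − 47.5000 = 41.22 kt.

41.22 kt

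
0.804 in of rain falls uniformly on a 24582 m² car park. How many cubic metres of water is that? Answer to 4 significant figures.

Depth: 0.804 in × 25.4 = 20.4216 mm.
1 mm over 1 m² is 1 L, so volume = 20.4216 × 24582 = 502003.77 L = 502.0 m³.

502.0 cubic metres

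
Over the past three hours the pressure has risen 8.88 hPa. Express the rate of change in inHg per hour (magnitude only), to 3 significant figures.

0.0874 inHg per hour

8.88 hPa / 3 h × 0.02953 inHg/hPa = 0.0874 inHg/h.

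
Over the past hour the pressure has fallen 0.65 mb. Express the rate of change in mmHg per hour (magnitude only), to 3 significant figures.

0.488 mmHg per hour

0.65 mb / 1 h × 0.750062 mmHg/mb = 0.488 mmHg/h.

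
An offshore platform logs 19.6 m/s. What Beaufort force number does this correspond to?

Beaufort force 8

19.6 m/s lies in the Beaufort 8 band (gale, 17.2–20.7 m/s).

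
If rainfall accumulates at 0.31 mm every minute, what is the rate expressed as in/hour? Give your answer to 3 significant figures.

0.31 mm/minute × 0.0393701 in/mm × 60 minute/hour = 0.732 in/hour.

0.732 in/hour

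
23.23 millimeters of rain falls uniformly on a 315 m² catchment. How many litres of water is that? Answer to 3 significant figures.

7320 litres

1 mm over 1 m² is 1 L, so volume = 23.23 × 315 = 7317.45 L ≈ 7320 L.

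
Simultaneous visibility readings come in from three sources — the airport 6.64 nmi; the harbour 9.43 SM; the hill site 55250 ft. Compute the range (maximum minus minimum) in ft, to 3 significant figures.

14900 ft

the airport: 6.64 nmi = 40345.41 ft.
the harbour: 9.43 SM = 49790.40 ft.
Spread: 55250.00 − 40345.41 = 14900 ft.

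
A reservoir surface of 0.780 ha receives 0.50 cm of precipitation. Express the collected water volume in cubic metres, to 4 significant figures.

Depth: 0.50 cm × 10 = 5 mm.
Area: 0.780 ha = 7800 m².
1 mm over 1 m² is 1 L, so volume = 5 × 7800 = 39000 L = 39.00 m³.

39.00 cubic metres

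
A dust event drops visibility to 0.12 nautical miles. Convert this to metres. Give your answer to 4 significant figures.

222.2 m

1 nmi = 1852 m, so 0.12 × 1852 = 222.2 m.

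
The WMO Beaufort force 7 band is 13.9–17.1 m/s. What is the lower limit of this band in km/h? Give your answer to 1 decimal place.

13.9–17.1 m/s × 3.6 = 50.0–61.6 km/h.

50.0 km/h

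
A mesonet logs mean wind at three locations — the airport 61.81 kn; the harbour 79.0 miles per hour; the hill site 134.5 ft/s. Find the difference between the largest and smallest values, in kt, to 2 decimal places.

17.88 kt

the harbour: 79.0 mph = 68.6491 kt.
the hill site: 134.5 ft/s = 79.6891 kt.
Spread: 79.6891 − 61.8100 = 17.88 kt.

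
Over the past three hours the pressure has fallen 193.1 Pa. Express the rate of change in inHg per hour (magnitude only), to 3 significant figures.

193.1 Pa / 3 h × 0.0002953 inHg/Pa = 0.0190 inHg/h.

0.0190 inHg per hour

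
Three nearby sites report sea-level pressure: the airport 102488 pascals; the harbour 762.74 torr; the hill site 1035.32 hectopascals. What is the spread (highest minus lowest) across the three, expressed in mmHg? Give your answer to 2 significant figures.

14 mmHg

the airport: 102488 Pa = 768.72 mmHg.
the hill site: 1035.32 hPa = 776.55 mmHg.
Spread: 776.55 − 762.74 = 14 mmHg.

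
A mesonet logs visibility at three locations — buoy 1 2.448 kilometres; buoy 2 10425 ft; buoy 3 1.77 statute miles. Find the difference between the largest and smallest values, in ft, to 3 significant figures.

2390 ft

buoy 1: 2.448 km = 8031.50 ft.
buoy 3: 1.77 SM = 9345.60 ft.
Spread: 10425.00 − 8031.50 = 2390 ft.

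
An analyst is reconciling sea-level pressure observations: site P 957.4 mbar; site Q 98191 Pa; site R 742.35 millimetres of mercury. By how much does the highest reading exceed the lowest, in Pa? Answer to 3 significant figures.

3230 Pa

site P: 957.4 mb = 95740.00 Pa.
site R: 742.35 mmHg = 98971.87 Pa.
Spread: 98971.87 − 95740.00 = 3230 Pa.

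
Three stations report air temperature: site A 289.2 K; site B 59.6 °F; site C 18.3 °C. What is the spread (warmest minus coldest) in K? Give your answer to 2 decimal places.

2.97 K

site A: 289.2 K = 16.050 °C.
site B: 59.6 °F = 15.333 °C.
Spread: 18.300 − 15.333 = 2.967 °C.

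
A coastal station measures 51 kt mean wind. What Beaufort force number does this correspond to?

51 kt lies in the Beaufort 10 band (storm, 48–55 kt).

Beaufort force 10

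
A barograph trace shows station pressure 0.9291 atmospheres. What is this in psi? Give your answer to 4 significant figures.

13.65 psi

1 atm = 14.6959 psi, so 0.9291 × 14.6959 = 13.65 psi.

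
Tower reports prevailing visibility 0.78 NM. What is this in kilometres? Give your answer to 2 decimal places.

1 nmi = 1.852 km, so 0.78 × 1.852 = 1.44 km.

1.44 km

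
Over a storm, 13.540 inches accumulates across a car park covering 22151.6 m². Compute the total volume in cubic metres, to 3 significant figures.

Depth: 13.540 in × 25.4 = 343.916 mm.
1 mm over 1 m² is 1 L, so volume = 343.916 × 22151.6 = 7618289.7 L = 7620 m³.

7620 cubic metres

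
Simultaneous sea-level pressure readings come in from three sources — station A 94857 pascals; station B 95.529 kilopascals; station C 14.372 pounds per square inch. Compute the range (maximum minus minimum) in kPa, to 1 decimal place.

station A: 94857 Pa = 94.857 kPa.
station C: 14.372 psi = 99.091 kPa.
Spread: 99.091 − 94.857 = 4.2 kPa.

4.2 kPa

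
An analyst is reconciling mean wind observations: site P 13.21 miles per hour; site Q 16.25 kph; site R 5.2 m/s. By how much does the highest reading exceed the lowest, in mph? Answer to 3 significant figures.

site Q: 16.25 km/h = 10.0973 mph.
site R: 5.2 m/s = 11.6321 mph.
Spread: 13.2100 − 10.0973 = 3.11 mph.

3.11 mph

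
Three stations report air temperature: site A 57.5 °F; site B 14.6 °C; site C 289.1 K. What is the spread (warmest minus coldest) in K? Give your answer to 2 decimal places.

1.78 K

site A: 57.5 °F = 14.167 °C.
site C: 289.1 K = 15.950 °C.
Spread: 15.950 − 14.167 = 1.783 °C.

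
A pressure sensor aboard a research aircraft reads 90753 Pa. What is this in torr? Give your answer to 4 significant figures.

1 Pa = 0.00750062 mmHg, so 90753 × 0.00750062 = 680.7 mmHg.

680.7 mmHg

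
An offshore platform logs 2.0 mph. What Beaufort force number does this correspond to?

Beaufort force 1

2.0 mph = 0.9 m/s, which is Beaufort 1 (light air, 0.3–1.5 m/s).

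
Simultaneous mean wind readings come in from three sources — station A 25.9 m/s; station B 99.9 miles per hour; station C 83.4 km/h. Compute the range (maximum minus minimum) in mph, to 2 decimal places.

station A: 25.9 m/s = 57.9366 mph.
station C: 83.4 km/h = 51.8224 mph.
Spread: 99.9000 − 51.8224 = 48.08 mph.

48.08 mph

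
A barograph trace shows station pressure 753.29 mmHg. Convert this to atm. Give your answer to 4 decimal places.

1 mmHg = 0.00131579 atm, so 753.29 × 0.00131579 = 0.9912 atm.

0.9912 atm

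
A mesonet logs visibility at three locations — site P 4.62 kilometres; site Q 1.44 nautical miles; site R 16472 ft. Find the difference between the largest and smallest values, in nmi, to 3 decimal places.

1.271 nmi

site P: 4.62 km = 2.49460 nmi.
site R: 16472 ft = 2.71094 nmi.
Spread: 2.71094 − 1.44000 = 1.271 nmi.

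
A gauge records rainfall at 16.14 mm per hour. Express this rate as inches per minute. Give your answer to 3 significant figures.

0.0106 in/minute

16.14 mm/hour × 0.0393701 in/mm × 0.0166667 hour/minute = 0.0106 in/minute.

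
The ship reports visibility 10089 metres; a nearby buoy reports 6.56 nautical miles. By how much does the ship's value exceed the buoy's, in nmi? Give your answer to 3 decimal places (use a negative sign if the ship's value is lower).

-1.112 nmi

the ship: 10089 m = 5.44762 nmi.
Difference: 5.44762 − 6.56000 = -1.112 nmi.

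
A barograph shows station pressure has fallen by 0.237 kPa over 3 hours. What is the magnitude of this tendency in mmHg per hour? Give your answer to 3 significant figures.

0.237 kPa / 3 h × 7.50062 mmHg/kPa = 0.593 mmHg/h.

0.593 mmHg per hour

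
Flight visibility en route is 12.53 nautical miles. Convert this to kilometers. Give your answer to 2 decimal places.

23.21 km

1 nmi = 1.852 km, so 12.53 × 1.852 = 23.21 km.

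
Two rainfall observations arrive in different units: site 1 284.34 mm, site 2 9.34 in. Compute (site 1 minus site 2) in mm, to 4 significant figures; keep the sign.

site 2: 9.34 in = 237.2360 mm.
Difference: 284.3400 − 237.2360 = 47.10 mm.

47.10 mm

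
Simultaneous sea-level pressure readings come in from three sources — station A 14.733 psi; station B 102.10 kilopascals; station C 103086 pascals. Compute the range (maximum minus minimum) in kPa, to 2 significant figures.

station A: 14.733 psi = 101.580 kPa.
station C: 103086 Pa = 103.086 kPa.
Spread: 103.086 − 101.580 = 1.5 kPa.

1.5 kPa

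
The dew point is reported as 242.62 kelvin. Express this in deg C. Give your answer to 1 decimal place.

-30.5 °C

°C = 242.62 − 273.15 = -30.5 °C.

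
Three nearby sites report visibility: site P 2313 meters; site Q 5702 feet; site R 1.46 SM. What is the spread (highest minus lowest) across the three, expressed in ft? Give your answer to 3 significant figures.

2010 ft

site P: 2313 m = 7588.58 ft.
site R: 1.46 SM = 7708.80 ft.
Spread: 7708.80 − 5702.00 = 2010 ft.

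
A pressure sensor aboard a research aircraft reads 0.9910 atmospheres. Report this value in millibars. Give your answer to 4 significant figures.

1004 mb

1 atm = 1013.25 mb, so 0.9910 × 1013.25 = 1004 mb.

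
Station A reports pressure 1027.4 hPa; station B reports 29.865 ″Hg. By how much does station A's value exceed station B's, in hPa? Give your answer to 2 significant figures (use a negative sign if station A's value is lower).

station B: 29.865 inHg = 1011.35 hPa.
Difference: 1027.40 − 1011.35 = 16 hPa.

16 hPa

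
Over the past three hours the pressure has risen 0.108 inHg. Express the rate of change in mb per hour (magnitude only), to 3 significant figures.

0.108 inHg / 3 h × 33.8639 mb/inHg = 1.22 mb/h.

1.22 mb per hour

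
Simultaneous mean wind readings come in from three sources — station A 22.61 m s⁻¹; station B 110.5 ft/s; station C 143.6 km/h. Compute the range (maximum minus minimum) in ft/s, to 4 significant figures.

station A: 22.61 m/s = 74.1798 ft/s.
station C: 143.6 km/h = 130.8691 ft/s.
Spread: 130.8691 − 74.1798 = 56.69 ft/s.

56.69 ft/s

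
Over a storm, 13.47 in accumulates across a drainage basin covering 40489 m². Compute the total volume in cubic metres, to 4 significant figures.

Depth: 13.47 in × 25.4 = 342.138 mm.
1 mm over 1 m² is 1 L, so volume = 342.138 × 40489 = 13852825 L = 13850 m³.

13850 cubic metres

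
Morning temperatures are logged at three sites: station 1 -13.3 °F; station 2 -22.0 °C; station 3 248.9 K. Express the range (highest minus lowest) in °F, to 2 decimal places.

station 1: -13.3 °F = -25.167 °C.
station 3: 248.9 K = -24.250 °C.
Spread: (-22.000) − (-25.167) = 3.167 °C = 5.70 °F.

5.70 °F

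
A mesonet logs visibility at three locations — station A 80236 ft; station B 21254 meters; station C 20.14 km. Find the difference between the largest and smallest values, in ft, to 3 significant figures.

station B: 21254 m = 69730.97 ft.
station C: 20.14 km = 66076.12 ft.
Spread: 80236.00 − 66076.12 = 14200 ft.

14200 ft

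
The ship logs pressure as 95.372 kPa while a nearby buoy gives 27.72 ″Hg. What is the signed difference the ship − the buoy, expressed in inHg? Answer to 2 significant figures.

0.44 inHg

the ship: 95.372 kPa = 28.1633 inHg.
Difference: 28.1633 − 27.7200 = 0.44 inHg.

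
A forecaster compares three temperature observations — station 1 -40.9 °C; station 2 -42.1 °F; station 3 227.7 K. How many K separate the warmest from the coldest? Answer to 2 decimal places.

4.55 K

station 2: -42.1 °F = -41.167 °C.
station 3: 227.7 K = -45.450 °C.
Spread: (-40.900) − (-45.450) = 4.550 °C.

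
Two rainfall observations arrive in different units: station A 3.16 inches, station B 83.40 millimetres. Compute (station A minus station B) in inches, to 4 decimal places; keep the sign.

station B: 83.40 mm = 3.283465 in.
Difference: 3.160000 − 3.283465 = -0.1235 in.

-0.1235 in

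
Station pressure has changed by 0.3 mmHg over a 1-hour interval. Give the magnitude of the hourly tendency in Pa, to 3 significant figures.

0.3 mmHg / 1 h × 133.322 Pa/mmHg = 40.0 Pa/h.

40.0 Pa per hour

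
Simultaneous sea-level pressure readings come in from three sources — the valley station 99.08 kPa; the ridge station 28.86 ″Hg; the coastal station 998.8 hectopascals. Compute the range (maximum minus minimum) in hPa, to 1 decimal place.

21.5 hPa

the valley station: 99.08 kPa = 990.800 hPa.
the ridge station: 28.86 inHg = 977.312 hPa.
Spread: 998.800 − 977.312 = 21.5 hPa.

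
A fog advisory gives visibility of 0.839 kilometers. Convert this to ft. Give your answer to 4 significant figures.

1 km = 3280.84 ft, so 0.839 × 3280.84 = 2753 ft.

2753 ft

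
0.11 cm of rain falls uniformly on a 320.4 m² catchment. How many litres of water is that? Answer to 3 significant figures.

Depth: 0.11 cm × 10 = 1.1 mm.
1 mm over 1 m² is 1 L, so volume = 1.1 × 320.4 = 352.44 L ≈ 352 L.

352 litres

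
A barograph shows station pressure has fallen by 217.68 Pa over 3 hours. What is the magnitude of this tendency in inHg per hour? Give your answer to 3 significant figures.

0.0214 inHg per hour

217.68 Pa / 3 h × 0.0002953 inHg/Pa = 0.0214 inHg/h.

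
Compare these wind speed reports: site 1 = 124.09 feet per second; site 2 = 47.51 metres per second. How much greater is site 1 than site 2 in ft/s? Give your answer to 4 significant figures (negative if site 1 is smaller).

site 2: 47.51 m/s = 155.8727 ft/s.
Difference: 124.0900 − 155.8727 = -31.78 ft/s.

-31.78 ft/s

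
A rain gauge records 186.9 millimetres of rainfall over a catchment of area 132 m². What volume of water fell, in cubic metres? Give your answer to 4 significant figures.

1 mm over 1 m² is 1 L, so volume = 186.9 × 132 = 24670.8 L = 24.67 m³.

24.67 cubic metres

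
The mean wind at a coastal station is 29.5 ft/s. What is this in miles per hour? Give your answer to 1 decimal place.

1 ft/s = 0.681818 mph, so 29.5 × 0.681818 = 20.1 mph.

20.1 mph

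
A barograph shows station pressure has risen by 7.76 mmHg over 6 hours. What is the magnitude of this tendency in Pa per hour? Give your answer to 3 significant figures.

7.76 mmHg / 6 h × 133.322 Pa/mmHg = 172 Pa/h.

172 Pa per hour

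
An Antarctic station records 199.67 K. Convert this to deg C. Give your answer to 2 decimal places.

-73.48 °C

°C = 199.67 − 273.15 = -73.48 °C.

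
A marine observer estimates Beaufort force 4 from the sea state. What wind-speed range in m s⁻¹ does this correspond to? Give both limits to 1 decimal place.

5.5 to 7.9 m/s

Beaufort 4 (moderate breeze) spans 5.5–7.9 m/s.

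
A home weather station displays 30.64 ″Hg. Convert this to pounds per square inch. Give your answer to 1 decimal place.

15.0 psi

1 inHg = 0.491154 psi, so 30.64 × 0.491154 = 15.0 psi.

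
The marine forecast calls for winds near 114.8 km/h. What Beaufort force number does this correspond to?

114.8 km/h = 31.9 m/s, which is Beaufort 11 (violent storm, 28.5–32.6 m/s).

Beaufort force 11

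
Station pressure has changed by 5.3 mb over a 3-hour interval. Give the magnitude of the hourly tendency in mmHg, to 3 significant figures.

5.3 mb / 3 h × 0.750062 mmHg/mb = 1.33 mmHg/h.

1.33 mmHg per hour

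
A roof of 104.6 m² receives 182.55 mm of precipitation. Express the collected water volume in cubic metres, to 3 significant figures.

19.1 cubic metres

1 mm over 1 m² is 1 L, so volume = 182.55 × 104.6 = 19094.73 L = 19.1 m³.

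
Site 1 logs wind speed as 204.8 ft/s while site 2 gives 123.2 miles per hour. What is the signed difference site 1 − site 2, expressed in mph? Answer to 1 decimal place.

16.4 mph

site 1: 204.8 ft/s = 139.636 mph.
Difference: 139.636 − 123.200 = 16.4 mph.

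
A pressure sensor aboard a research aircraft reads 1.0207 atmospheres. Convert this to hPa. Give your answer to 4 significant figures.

1 atm = 1013.25 hPa, so 1.0207 × 1013.25 = 1034 hPa.

1034 hPa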